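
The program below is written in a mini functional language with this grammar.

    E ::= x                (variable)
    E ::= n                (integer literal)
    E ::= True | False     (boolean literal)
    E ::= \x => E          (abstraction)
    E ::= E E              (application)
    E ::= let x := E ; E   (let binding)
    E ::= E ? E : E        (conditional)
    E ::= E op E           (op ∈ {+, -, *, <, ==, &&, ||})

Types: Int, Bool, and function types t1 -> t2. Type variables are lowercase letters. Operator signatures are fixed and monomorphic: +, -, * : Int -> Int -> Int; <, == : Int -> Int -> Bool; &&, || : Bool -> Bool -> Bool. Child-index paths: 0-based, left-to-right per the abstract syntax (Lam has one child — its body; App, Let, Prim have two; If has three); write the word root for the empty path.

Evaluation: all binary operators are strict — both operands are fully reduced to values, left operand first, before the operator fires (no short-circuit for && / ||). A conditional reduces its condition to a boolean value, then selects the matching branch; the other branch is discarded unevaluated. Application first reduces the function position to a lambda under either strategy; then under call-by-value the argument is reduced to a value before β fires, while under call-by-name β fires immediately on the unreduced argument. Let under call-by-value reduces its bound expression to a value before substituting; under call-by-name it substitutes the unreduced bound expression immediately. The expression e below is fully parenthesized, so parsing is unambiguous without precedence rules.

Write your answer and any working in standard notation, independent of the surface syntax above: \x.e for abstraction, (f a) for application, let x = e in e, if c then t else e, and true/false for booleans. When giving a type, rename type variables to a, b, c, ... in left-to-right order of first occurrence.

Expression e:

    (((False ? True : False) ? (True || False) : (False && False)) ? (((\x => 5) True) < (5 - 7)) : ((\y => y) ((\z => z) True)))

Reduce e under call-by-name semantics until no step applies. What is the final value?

Derivation:
step 0: (if (if (if false then true else false) then (true || false) else (false && false)) then (((\x.5) true) < (5 - 7)) else ((\y.y) ((\z.z) true)))
step 1: [if@0.0] (if (if false then (true || false) else (false && false)) then (((\x.5) true) < (5 - 7)) else ((\y.y) ((\z.z) true)))
step 2: [if@0] (if (false && false) then (((\x.5) true) < (5 - 7)) else ((\y.y) ((\z.z) true)))
step 3: [delta@0] (if false then (((\x.5) true) < (5 - 7)) else ((\y.y) ((\z.z) true)))
step 4: [if@root] ((\y.y) ((\z.z) true))
step 5: [beta@root] ((\z.z) true)
step 6: [beta@root] true

Answer: true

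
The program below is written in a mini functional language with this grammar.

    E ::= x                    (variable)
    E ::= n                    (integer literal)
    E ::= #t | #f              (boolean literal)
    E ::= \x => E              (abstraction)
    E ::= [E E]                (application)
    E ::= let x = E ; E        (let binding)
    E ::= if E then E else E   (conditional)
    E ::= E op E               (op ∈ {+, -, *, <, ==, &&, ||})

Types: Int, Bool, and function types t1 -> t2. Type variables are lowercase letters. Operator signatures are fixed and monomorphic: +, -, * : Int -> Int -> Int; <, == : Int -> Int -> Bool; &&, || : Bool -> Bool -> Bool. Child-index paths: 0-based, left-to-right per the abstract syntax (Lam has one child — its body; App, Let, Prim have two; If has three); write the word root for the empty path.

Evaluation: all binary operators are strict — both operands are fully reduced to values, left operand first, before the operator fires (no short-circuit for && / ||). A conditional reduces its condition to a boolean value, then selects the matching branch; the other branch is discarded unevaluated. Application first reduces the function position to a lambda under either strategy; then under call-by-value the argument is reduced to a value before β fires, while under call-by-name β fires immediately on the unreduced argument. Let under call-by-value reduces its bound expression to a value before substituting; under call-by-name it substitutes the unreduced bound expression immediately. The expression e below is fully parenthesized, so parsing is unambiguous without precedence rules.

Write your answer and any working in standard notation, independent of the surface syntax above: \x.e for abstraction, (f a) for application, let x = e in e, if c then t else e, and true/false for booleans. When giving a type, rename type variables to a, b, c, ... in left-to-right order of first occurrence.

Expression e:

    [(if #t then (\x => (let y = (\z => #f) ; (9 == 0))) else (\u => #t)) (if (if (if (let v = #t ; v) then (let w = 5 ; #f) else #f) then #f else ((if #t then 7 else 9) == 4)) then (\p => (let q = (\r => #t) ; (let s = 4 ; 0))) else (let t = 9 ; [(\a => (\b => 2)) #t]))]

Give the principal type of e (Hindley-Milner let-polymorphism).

Answer: Bool

Working:
  unify Bool ~ Bool
\z._ : b -> Bool
let y : forall. b -> Bool
  unify Int ~ Int
  unify Int ~ Int
\x._ : a -> Bool
\u._ : c -> Bool
  unify a -> Bool ~ c -> Bool
  unify a ~ c
  unify Bool ~ Bool
let v : Bool
v : Bool
  unify Bool ~ Bool
let w : Int
  unify Bool ~ Bool
  unify Bool ~ Bool
  unify Bool ~ Bool
  unify Int ~ Int
  unify Int ~ Int
  unify Int ~ Int
  unify Bool ~ Bool
  unify Bool ~ Bool
\r._ : e -> Bool
let q : forall. e -> Bool
let s : Int
\p._ : d -> Int
let t : Int
\b._ : g -> Int
\a._ : f -> g -> Int
  unify f -> g -> Int ~ Bool -> h
  unify f ~ Bool
  unify g -> Int ~ h
_ _ : g -> Int
  unify d -> Int ~ g -> Int
  unify d ~ g
  unify Int ~ Int
  unify c -> Bool ~ (g -> Int) -> i
  unify c ~ g -> Int
  unify Bool ~ i
_ _ : Bool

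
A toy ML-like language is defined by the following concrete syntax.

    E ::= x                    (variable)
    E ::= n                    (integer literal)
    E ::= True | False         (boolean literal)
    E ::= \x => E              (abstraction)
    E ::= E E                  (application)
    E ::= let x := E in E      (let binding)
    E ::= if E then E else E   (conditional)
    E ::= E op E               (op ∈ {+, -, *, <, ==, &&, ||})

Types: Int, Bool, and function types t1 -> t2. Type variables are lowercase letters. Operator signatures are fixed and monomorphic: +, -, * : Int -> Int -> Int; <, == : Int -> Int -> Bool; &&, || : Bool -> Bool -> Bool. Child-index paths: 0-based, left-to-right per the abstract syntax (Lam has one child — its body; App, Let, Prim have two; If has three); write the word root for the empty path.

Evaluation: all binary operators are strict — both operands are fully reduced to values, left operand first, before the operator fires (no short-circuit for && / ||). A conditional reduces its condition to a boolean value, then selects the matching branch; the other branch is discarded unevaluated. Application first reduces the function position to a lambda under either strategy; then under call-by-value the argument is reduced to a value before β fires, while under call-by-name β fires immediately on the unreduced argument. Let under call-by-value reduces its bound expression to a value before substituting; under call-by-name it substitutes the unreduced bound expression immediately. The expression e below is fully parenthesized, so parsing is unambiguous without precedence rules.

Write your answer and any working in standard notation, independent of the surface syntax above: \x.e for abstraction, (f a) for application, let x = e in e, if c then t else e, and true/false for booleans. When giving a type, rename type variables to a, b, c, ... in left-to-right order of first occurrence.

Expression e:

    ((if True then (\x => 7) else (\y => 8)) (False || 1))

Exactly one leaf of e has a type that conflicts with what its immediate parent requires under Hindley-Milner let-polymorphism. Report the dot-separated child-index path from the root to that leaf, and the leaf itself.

Derivation:
  unify Bool ~ Bool
\x._ : a -> Int
\y._ : b -> Int
  unify a -> Int ~ b -> Int
  unify a ~ b
  unify Int ~ Int
  unify Bool ~ Bool
  unify Int ~ Bool
  FAIL: mismatch Int ~ Bool

Answer: 1.1 : 1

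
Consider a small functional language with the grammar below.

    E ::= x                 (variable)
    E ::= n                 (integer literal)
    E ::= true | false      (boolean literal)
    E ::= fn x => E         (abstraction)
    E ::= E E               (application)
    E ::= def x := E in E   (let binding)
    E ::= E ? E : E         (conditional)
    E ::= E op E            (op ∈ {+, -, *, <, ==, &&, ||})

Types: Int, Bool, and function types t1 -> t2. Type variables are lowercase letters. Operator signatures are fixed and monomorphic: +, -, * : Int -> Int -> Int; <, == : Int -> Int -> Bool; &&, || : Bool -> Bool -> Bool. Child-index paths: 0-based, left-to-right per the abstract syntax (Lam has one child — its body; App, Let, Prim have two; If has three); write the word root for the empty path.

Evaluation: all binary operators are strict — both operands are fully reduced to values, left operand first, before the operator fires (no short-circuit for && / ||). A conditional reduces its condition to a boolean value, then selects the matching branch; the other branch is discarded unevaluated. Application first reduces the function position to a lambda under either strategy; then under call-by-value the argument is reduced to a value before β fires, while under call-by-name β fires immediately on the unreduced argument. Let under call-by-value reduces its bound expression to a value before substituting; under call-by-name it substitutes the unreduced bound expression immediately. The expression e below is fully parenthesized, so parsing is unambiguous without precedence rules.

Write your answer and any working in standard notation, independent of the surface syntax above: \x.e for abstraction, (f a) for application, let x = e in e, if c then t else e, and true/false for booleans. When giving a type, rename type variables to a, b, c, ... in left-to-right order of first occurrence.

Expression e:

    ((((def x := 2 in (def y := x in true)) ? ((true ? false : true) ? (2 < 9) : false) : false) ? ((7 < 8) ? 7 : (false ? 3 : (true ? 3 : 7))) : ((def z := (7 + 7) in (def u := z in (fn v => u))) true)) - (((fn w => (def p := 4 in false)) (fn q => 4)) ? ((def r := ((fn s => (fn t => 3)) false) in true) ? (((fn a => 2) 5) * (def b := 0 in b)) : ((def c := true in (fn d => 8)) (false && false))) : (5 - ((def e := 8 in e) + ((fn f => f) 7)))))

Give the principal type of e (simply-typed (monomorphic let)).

Working:
let x : Int
x : Int
let y : Int
  unify Bool ~ Bool
  unify Bool ~ Bool
  unify Bool ~ Bool
  unify Bool ~ Bool
  unify Int ~ Int
  unify Int ~ Int
  unify Bool ~ Bool
  unify Bool ~ Bool
  unify Bool ~ Bool
  unify Int ~ Int
  unify Int ~ Int
  unify Bool ~ Bool
  unify Bool ~ Bool
  unify Bool ~ Bool
  unify Int ~ Int
  unify Int ~ Int
  unify Int ~ Int
  unify Int ~ Int
  unify Int ~ Int
let z : Int
z : Int
let u : Int
u : Int
\v._ : a -> Int
  unify a -> Int ~ Bool -> b
  unify a ~ Bool
  unify Int ~ b
_ _ : Int
  unify Int ~ Int
  unify Int ~ Int
let p : Int
\w._ : c -> Bool
\q._ : d -> Int
  unify c -> Bool ~ (d -> Int) -> e
  unify c ~ d -> Int
  unify Bool ~ e
_ _ : Bool
  unify Bool ~ Bool
\t._ : g -> Int
\s._ : f -> g -> Int
  unify f -> g -> Int ~ Bool -> h
  unify f ~ Bool
  unify g -> Int ~ h
_ _ : g -> Int
let r : g -> Int
  unify Bool ~ Bool
\a._ : i -> Int
  unify i -> Int ~ Int -> j
  unify i ~ Int
  unify Int ~ j
_ _ : Int
  unify Int ~ Int
let b : Int
b : Int
  unify Int ~ Int
let c : Bool
\d._ : k -> Int
  unify Bool ~ Bool
  unify Bool ~ Bool
  unify k -> Int ~ Bool -> l
  unify k ~ Bool
  unify Int ~ l
_ _ : Int
  unify Int ~ Int
  unify Int ~ Int
let e : Int
e : Int
  unify Int ~ Int
f : m
\f._ : m -> m
  unify m -> m ~ Int -> n
  unify m ~ Int
  unify Int ~ n
_ _ : Int
  unify Int ~ Int
  unify Int ~ Int
  unify Int ~ Int
  unify Int ~ Int

Answer: Int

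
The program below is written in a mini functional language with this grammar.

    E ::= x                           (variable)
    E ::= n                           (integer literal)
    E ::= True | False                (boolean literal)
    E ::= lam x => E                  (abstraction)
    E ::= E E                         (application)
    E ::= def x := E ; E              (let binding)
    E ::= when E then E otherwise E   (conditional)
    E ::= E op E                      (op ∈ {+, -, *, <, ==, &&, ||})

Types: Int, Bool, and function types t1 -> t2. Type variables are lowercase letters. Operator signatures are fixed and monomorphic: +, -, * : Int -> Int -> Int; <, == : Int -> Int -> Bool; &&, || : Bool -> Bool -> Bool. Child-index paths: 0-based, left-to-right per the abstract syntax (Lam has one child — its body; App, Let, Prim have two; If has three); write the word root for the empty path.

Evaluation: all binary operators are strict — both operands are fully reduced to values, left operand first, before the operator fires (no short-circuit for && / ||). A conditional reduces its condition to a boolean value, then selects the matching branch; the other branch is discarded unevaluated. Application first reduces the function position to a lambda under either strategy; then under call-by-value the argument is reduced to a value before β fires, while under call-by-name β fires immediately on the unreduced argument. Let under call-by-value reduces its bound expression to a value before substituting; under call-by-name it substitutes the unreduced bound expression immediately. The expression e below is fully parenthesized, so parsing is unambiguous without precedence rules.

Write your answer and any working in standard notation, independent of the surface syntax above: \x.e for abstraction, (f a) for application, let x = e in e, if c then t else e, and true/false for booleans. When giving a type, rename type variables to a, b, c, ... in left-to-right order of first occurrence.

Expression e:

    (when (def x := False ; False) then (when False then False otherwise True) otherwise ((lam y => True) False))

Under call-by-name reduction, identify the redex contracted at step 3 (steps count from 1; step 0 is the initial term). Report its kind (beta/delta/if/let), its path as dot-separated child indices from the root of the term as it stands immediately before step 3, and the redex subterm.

Answer: beta at root : ((\y.true) false)

Trace:
step 0: (if (let x = false in false) then (if false then false else true) else ((\y.true) false))
step 1: [let@0] (if false then (if false then false else true) else ((\y.true) false))
step 2: [if@root] ((\y.true) false)
step 3: [beta@root] true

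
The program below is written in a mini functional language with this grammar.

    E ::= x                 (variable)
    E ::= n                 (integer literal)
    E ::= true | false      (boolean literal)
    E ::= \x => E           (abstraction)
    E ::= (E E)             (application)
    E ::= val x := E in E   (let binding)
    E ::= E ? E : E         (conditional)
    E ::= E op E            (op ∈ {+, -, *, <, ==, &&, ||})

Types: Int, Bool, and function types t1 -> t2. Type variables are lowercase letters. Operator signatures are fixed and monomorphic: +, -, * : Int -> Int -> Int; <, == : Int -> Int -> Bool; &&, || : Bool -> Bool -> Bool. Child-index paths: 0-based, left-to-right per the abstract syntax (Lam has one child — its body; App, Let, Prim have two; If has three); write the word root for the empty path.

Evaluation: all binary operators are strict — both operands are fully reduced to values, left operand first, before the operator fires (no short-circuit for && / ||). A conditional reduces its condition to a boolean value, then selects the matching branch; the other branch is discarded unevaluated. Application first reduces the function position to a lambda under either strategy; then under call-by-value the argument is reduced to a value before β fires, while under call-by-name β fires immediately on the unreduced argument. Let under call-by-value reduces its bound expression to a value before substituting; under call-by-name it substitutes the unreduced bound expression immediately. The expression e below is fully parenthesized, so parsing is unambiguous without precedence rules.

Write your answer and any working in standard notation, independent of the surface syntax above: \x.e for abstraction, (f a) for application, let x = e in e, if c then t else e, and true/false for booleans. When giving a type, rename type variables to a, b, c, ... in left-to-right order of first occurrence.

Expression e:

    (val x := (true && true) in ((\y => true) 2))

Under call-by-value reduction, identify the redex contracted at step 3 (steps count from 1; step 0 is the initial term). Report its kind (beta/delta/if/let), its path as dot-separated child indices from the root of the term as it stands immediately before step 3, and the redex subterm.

Answer: beta at root : ((\y.true) 2)

Working:
step 0: (let x = (true && true) in ((\y.true) 2))
step 1: [delta@0] (let x = true in ((\y.true) 2))
step 2: [let@root] ((\y.true) 2)
step 3: [beta@root] true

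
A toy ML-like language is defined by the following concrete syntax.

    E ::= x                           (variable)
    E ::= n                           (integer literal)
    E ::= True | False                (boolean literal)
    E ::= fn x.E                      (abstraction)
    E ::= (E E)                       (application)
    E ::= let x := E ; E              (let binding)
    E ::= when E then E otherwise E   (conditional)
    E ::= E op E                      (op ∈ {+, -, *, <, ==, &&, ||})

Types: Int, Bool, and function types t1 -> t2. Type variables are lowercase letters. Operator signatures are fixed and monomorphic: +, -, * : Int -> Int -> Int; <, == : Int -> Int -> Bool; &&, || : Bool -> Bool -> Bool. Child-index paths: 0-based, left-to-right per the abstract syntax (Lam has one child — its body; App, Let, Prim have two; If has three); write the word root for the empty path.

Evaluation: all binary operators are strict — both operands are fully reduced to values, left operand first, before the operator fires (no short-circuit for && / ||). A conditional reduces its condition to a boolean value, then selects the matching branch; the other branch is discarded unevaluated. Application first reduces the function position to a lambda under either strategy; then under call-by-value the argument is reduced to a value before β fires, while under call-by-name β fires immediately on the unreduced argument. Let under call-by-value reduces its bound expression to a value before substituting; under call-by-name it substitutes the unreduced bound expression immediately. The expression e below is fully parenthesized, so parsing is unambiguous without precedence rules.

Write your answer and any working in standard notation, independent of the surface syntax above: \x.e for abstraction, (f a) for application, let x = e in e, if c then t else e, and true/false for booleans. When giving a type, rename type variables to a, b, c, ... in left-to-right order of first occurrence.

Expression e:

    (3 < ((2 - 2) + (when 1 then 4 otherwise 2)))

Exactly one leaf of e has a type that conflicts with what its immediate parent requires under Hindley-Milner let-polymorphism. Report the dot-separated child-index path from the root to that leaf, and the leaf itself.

Derivation:
  unify Int ~ Int
  unify Int ~ Int
  unify Int ~ Int
  unify Int ~ Int
  unify Int ~ Bool
  FAIL: mismatch Int ~ Bool

Answer: 1.1.0 : 1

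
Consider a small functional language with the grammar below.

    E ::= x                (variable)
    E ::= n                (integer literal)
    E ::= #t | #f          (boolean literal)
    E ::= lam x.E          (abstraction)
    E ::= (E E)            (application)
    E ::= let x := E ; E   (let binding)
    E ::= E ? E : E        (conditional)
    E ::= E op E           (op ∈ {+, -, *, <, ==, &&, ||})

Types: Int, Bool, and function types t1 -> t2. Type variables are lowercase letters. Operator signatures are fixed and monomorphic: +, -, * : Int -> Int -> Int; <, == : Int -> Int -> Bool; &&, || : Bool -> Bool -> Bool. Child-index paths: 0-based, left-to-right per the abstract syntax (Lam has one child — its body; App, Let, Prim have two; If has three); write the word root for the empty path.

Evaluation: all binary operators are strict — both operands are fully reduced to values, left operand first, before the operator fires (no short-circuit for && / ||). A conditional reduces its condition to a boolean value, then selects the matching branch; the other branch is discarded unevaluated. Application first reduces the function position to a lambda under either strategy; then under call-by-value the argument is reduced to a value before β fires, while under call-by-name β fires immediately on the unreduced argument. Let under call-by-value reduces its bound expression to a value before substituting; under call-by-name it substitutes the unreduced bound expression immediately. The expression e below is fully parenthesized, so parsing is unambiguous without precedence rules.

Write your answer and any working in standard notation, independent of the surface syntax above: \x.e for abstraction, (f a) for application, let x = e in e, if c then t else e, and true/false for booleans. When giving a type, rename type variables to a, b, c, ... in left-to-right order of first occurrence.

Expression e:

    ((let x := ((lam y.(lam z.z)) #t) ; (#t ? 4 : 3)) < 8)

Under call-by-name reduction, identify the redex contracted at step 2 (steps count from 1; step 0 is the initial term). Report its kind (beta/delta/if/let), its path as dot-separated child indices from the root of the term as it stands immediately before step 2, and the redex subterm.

Answer: if at 0 : (if true then 4 else 3)

Derivation:
step 0: ((let x = ((\y.(\z.z)) true) in (if true then 4 else 3)) < 8)
step 1: [let@0] ((if true then 4 else 3) < 8)
step 2: [if@0] (4 < 8)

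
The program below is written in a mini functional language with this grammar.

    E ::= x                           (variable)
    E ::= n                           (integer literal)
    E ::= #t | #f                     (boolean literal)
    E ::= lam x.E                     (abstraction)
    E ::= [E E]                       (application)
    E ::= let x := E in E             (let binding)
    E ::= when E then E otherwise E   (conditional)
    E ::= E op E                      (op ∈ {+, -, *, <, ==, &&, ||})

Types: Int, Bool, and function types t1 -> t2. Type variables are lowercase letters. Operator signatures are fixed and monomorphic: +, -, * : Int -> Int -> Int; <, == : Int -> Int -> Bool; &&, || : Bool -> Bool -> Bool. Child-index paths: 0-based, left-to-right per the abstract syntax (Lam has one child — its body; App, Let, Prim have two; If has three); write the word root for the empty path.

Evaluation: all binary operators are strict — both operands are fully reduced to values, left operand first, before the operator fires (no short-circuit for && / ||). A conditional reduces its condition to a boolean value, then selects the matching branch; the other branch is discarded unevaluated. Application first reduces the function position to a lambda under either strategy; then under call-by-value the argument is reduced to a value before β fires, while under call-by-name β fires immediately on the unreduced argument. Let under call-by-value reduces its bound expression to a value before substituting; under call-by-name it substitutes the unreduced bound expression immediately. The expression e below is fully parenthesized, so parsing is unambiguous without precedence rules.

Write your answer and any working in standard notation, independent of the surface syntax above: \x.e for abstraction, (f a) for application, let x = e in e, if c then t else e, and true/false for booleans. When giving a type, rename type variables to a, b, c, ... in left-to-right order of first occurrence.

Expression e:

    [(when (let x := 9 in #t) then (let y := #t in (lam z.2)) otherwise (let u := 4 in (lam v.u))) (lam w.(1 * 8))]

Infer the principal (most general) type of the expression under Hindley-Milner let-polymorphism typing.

Derivation:
let x : Int
  unify Bool ~ Bool
let y : Bool
\z._ : a -> Int
let u : Int
u : Int
\v._ : b -> Int
  unify a -> Int ~ b -> Int
  unify a ~ b
  unify Int ~ Int
  unify Int ~ Int
  unify Int ~ Int
\w._ : c -> Int
  unify b -> Int ~ (c -> Int) -> d
  unify b ~ c -> Int
  unify Int ~ d
_ _ : Int

Answer: Int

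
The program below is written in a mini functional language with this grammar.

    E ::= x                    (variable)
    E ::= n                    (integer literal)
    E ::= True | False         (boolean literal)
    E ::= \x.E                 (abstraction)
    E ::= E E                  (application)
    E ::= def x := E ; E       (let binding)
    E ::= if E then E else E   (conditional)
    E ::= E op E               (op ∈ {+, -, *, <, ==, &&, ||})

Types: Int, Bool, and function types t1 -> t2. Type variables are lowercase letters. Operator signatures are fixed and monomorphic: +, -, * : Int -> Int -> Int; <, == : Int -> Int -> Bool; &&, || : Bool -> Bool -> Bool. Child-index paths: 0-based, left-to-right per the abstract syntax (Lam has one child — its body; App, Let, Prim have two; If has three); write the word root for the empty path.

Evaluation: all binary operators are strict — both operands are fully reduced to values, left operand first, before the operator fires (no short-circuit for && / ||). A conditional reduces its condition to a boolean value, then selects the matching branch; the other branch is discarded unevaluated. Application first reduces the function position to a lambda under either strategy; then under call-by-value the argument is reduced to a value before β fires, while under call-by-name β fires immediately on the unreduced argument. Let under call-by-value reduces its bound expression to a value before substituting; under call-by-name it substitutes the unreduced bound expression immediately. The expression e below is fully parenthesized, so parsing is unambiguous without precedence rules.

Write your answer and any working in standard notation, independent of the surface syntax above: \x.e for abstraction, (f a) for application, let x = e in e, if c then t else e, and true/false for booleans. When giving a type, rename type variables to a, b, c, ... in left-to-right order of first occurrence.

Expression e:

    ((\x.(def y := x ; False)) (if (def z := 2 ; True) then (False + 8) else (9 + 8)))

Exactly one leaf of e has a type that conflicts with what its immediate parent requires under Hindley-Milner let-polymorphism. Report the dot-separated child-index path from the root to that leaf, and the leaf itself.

Working:
x : a
let y : a
\x._ : a -> Bool
let z : Int
  unify Bool ~ Bool
  unify Bool ~ Int
  FAIL: mismatch Bool ~ Int

Answer: 1.1.0 : false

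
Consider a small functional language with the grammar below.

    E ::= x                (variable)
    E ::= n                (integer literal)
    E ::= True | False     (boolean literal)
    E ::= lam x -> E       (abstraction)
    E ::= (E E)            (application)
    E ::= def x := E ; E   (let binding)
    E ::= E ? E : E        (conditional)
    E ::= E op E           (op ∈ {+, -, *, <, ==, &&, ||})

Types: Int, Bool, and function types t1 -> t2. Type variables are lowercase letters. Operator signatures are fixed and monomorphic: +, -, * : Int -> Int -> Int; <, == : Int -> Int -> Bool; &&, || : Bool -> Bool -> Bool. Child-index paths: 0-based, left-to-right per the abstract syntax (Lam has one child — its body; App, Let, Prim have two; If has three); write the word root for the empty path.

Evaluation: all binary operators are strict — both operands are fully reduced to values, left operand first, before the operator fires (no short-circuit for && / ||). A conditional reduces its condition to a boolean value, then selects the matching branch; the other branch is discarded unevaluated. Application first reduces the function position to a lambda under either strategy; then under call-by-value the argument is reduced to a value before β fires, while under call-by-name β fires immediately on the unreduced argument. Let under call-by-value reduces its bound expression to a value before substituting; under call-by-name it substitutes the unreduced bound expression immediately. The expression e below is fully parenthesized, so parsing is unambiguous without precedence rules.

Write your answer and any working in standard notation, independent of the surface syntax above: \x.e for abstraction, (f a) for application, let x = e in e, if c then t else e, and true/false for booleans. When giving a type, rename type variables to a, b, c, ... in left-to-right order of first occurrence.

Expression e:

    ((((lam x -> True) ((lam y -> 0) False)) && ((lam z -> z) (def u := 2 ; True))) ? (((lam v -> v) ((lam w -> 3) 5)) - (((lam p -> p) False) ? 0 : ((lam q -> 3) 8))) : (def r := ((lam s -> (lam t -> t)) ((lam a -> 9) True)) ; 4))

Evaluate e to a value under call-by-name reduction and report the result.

Derivation:
step 0: (if (((\x.true) ((\y.0) false)) && ((\z.z) (let u = 2 in true))) then (((\v.v) ((\w.3) 5)) - (if ((\p.p) false) then 0 else ((\q.3) 8))) else (let r = ((\s.(\t.t)) ((\a.9) true)) in 4))
step 1: [beta@0.0] (if (true && ((\z.z) (let u = 2 in true))) then (((\v.v) ((\w.3) 5)) - (if ((\p.p) false) then 0 else ((\q.3) 8))) else (let r = ((\s.(\t.t)) ((\a.9) true)) in 4))
step 2: [beta@0.1] (if (true && (let u = 2 in true)) then (((\v.v) ((\w.3) 5)) - (if ((\p.p) false) then 0 else ((\q.3) 8))) else (let r = ((\s.(\t.t)) ((\a.9) true)) in 4))
step 3: [let@0.1] (if (true && true) then (((\v.v) ((\w.3) 5)) - (if ((\p.p) false) then 0 else ((\q.3) 8))) else (let r = ((\s.(\t.t)) ((\a.9) true)) in 4))
step 4: [delta@0] (if true then (((\v.v) ((\w.3) 5)) - (if ((\p.p) false) then 0 else ((\q.3) 8))) else (let r = ((\s.(\t.t)) ((\a.9) true)) in 4))
step 5: [if@root] (((\v.v) ((\w.3) 5)) - (if ((\p.p) false) then 0 else ((\q.3) 8)))
step 6: [beta@0] (((\w.3) 5) - (if ((\p.p) false) then 0 else ((\q.3) 8)))
step 7: [beta@0] (3 - (if ((\p.p) false) then 0 else ((\q.3) 8)))
step 8: [beta@1.0] (3 - (if false then 0 else ((\q.3) 8)))
step 9: [if@1] (3 - ((\q.3) 8))
step 10: [beta@1] (3 - 3)
step 11: [delta@root] 0

Answer: 0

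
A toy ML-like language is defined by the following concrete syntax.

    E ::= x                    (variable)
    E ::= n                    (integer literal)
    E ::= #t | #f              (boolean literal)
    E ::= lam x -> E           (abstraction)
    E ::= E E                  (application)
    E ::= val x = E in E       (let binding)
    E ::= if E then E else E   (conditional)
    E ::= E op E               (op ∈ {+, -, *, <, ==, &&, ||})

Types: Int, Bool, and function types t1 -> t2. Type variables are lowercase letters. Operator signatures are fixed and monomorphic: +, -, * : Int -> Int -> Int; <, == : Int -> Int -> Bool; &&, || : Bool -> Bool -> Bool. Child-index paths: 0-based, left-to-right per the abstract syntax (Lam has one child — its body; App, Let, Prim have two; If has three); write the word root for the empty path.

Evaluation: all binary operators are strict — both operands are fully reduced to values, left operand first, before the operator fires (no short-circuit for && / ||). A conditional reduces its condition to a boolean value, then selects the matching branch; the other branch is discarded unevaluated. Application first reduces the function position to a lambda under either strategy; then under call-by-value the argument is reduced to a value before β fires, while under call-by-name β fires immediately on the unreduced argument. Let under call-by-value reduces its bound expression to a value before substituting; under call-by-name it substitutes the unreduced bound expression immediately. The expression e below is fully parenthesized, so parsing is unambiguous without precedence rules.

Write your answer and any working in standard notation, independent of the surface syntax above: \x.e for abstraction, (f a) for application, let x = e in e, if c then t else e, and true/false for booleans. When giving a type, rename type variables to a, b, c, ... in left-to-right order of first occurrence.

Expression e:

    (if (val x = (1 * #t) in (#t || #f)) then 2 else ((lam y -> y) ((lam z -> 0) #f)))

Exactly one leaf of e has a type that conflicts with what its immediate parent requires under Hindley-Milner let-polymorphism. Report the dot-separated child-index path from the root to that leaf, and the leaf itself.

Working:
  unify Int ~ Int
  unify Bool ~ Int
  FAIL: mismatch Bool ~ Int

Answer: 0.0.1 : true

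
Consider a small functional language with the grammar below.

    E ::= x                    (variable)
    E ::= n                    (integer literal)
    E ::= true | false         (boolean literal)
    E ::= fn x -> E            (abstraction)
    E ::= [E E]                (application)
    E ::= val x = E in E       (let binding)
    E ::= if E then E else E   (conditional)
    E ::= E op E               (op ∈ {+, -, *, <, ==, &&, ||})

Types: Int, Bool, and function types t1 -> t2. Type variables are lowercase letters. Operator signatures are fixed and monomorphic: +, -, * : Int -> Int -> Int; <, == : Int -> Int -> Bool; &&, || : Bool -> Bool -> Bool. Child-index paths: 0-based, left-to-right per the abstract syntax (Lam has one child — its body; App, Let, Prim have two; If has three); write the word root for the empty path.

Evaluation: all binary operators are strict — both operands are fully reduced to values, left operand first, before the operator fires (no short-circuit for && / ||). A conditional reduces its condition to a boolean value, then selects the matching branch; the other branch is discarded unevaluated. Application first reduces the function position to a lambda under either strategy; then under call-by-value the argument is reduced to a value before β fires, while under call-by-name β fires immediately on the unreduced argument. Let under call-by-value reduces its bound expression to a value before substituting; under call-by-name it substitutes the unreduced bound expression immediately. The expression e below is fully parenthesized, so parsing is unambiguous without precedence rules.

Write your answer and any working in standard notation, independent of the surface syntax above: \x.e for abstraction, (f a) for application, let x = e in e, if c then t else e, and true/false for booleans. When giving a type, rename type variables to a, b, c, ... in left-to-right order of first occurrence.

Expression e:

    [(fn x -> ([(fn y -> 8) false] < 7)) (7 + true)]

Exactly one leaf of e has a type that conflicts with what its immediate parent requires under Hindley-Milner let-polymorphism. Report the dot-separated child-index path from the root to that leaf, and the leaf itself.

Answer: 1.1 : true

Trace:
\y._ : b -> Int
  unify b -> Int ~ Bool -> c
  unify b ~ Bool
  unify Int ~ c
_ _ : Int
  unify Int ~ Int
  unify Int ~ Int
\x._ : a -> Bool
  unify Int ~ Int
  unify Bool ~ Int
  FAIL: mismatch Bool ~ Int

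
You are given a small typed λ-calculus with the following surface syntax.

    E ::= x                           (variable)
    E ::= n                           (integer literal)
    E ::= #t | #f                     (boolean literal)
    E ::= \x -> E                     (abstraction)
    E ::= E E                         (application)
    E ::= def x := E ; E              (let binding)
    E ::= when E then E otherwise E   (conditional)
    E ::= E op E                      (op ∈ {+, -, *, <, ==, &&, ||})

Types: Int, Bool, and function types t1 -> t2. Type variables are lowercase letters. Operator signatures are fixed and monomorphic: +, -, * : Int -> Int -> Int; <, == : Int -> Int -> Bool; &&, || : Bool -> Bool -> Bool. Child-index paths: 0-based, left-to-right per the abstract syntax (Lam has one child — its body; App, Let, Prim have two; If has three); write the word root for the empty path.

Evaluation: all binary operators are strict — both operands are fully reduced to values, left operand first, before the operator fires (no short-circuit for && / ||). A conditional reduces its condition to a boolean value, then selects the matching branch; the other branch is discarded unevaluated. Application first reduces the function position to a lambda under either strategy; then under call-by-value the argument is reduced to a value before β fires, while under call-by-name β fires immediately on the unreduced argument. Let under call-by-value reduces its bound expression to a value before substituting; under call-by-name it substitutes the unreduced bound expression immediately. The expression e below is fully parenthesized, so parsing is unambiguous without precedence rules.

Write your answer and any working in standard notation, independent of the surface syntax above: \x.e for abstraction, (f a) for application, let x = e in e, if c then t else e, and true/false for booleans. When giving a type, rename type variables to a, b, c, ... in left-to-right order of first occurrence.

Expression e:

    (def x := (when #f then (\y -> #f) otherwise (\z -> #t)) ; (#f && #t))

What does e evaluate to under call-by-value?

Answer: false

Derivation:
step 0: (let x = (if false then (\y.false) else (\z.true)) in (false && true))
step 1: [if@0] (let x = (\z.true) in (false && true))
step 2: [let@root] (false && true)
step 3: [delta@root] false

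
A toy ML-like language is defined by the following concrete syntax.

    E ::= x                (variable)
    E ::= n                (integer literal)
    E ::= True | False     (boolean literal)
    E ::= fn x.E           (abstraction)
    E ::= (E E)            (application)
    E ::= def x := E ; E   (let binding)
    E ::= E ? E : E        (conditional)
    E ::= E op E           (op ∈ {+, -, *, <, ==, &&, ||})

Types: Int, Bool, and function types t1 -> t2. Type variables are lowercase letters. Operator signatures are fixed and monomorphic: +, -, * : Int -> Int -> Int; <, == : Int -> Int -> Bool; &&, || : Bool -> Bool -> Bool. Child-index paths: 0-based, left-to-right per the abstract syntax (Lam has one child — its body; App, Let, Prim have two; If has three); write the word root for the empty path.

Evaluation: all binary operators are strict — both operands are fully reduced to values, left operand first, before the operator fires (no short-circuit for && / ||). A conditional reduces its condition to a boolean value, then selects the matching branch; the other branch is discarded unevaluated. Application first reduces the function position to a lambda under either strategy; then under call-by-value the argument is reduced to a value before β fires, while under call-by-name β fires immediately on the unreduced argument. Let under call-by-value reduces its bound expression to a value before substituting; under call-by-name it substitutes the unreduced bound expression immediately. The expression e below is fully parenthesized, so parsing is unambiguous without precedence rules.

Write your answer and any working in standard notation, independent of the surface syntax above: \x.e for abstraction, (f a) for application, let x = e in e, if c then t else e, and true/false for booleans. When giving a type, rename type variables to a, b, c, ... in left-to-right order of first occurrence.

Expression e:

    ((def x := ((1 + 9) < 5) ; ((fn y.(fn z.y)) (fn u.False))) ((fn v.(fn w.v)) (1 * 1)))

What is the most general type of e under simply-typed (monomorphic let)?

Answer: a -> Bool

Working:
  unify Int ~ Int
  unify Int ~ Int
  unify Int ~ Int
  unify Int ~ Int
let x : Bool
y : a
\z._ : b -> a
\y._ : a -> b -> a
\u._ : c -> Bool
  unify a -> b -> a ~ (c -> Bool) -> d
  unify a ~ c -> Bool
  unify b -> c -> Bool ~ d
_ _ : b -> c -> Bool
v : e
\w._ : f -> e
\v._ : e -> f -> e
  unify Int ~ Int
  unify Int ~ Int
  unify e -> f -> e ~ Int -> g
  unify e ~ Int
  unify f -> Int ~ g
_ _ : f -> Int
  unify b -> c -> Bool ~ (f -> Int) -> h
  unify b ~ f -> Int
  unify c -> Bool ~ h
_ _ : c -> Bool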